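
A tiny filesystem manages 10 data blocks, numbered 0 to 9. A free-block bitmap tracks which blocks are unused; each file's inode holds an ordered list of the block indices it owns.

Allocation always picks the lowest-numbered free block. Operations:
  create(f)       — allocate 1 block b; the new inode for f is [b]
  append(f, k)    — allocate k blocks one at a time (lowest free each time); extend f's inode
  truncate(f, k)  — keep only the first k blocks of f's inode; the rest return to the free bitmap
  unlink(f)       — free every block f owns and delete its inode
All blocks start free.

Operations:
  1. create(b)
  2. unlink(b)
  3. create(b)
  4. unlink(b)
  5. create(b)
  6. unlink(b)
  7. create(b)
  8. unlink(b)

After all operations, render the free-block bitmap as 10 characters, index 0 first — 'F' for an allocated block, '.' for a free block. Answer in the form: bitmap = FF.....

bitmap = ..........

[1] create(b) — b=0 (map F.........)
[2] unlink(b) —  (map ..........)
[3] create(b) — b=0 (map F.........)
[4] unlink(b) —  (map ..........)
[5] create(b) — b=0 (map F.........)
[6] unlink(b) —  (map ..........)
[7] create(b) — b=0 (map F.........)
[8] unlink(b) —  (map ..........)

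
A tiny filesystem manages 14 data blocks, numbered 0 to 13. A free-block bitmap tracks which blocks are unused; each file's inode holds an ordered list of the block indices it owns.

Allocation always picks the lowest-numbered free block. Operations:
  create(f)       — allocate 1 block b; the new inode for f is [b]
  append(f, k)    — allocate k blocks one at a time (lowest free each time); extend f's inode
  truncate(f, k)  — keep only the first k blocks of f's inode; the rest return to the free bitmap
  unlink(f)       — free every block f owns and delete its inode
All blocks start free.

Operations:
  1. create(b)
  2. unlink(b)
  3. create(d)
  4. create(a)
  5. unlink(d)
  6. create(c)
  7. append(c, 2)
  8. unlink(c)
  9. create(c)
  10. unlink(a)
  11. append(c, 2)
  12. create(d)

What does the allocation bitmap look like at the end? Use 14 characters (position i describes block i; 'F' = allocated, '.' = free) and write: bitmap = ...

bitmap = FFFF..........

[1] create(b) — b=0 (map F.............)
[2] unlink(b) —  (map ..............)
[3] create(d) — d=0 (map F.............)
[4] create(a) — a=1 d=0 (map FF............)
[5] unlink(d) — a=1 (map .F............)
[6] create(c) — a=1 c=0 (map FF............)
[7] append(c, 2) — a=1 c=0,2,3 (map FFFF..........)
[8] unlink(c) — a=1 (map .F............)
[9] create(c) — a=1 c=0 (map FF............)
[10] unlink(a) — c=0 (map F.............)
[11] append(c, 2) — c=0,1,2 (map FFF...........)
[12] create(d) — c=0,1,2 d=3 (map FFFF..........)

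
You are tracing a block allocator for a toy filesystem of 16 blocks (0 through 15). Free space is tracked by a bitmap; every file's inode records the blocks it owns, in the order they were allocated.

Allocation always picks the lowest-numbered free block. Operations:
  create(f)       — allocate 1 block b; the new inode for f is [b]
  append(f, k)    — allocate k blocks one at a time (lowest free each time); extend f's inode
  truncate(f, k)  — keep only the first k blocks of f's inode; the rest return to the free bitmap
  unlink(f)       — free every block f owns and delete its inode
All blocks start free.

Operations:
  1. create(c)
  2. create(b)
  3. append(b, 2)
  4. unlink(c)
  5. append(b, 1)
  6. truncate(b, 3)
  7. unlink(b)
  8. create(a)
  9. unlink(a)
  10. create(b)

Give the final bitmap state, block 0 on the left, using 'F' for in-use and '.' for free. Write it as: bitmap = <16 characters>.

after create(c) → c:[0]  free=[F...............]
after create(b) → b:[1], c:[0]  free=[FF..............]
after append(b, 2) → b:[1, 2, 3], c:[0]  free=[FFFF............]
after unlink(c) → b:[1, 2, 3]  free=[.FFF............]
after append(b, 1) → b:[1, 2, 3, 0]  free=[FFFF............]
after truncate(b, 3) → b:[1, 2, 3]  free=[.FFF............]
after unlink(b) →   free=[................]
after create(a) → a:[0]  free=[F...............]
after unlink(a) →   free=[................]
after create(b) → b:[0]  free=[F...............]

bitmap = F...............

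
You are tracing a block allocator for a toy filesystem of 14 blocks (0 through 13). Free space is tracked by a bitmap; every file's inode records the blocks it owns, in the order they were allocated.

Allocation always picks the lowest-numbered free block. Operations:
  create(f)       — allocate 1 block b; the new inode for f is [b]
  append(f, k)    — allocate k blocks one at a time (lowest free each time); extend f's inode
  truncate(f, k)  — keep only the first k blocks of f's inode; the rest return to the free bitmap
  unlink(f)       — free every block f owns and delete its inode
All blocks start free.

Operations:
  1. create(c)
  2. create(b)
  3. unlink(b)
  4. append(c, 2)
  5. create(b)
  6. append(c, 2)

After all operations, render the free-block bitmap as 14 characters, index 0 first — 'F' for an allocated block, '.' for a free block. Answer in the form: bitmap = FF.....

bitmap = FFFFFF........

[1] create(c) — c=0 (map F.............)
[2] create(b) — b=1 c=0 (map FF............)
[3] unlink(b) — c=0 (map F.............)
[4] append(c, 2) — c=0,1,2 (map FFF...........)
[5] create(b) — b=3 c=0,1,2 (map FFFF..........)
[6] append(c, 2) — b=3 c=0,1,2,4,5 (map FFFFFF........)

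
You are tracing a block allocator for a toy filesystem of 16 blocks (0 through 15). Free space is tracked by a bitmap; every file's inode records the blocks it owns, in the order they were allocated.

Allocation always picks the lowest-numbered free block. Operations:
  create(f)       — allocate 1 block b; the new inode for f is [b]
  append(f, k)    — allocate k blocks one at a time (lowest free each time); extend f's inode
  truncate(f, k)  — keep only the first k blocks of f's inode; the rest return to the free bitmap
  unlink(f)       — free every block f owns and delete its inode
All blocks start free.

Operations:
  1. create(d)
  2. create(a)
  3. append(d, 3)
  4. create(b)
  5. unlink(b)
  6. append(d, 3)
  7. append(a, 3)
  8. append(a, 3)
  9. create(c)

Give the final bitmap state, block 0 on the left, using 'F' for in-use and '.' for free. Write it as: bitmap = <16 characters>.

bitmap = FFFFFFFFFFFFFFF.

create(d): bitmap=F............... | d=[0]
create(a): bitmap=FF.............. | a=[1] d=[0]
append(d, 3): bitmap=FFFFF........... | a=[1] d=[0, 2, 3, 4]
create(b): bitmap=FFFFFF.......... | a=[1] b=[5] d=[0, 2, 3, 4]
unlink(b): bitmap=FFFFF........... | a=[1] d=[0, 2, 3, 4]
append(d, 3): bitmap=FFFFFFFF........ | a=[1] d=[0, 2, 3, 4, 5, 6, 7]
append(a, 3): bitmap=FFFFFFFFFFF..... | a=[1, 8, 9, 10] d=[0, 2, 3, 4, 5, 6, 7]
append(a, 3): bitmap=FFFFFFFFFFFFFF.. | a=[1, 8, 9, 10, 11, 12, 13] d=[0, 2, 3, 4, 5, 6, 7]
create(c): bitmap=FFFFFFFFFFFFFFF. | a=[1, 8, 9, 10, 11, 12, 13] c=[14] d=[0, 2, 3, 4, 5, 6, 7]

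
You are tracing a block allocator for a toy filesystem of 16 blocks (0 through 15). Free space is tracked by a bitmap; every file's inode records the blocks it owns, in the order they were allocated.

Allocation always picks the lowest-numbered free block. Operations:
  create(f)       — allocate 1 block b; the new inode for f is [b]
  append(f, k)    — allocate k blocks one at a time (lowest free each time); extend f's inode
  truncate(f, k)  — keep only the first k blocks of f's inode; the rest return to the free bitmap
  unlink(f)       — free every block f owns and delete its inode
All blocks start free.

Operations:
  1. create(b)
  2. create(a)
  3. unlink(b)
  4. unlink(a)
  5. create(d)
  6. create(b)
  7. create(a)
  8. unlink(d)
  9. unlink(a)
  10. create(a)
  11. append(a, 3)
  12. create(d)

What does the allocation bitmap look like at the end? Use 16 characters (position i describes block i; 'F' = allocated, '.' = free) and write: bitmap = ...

bitmap = FFFFFF..........

  1. create(b)  ⇒  F...............  {b→[0]}
  2. create(a)  ⇒  FF..............  {a→[1]; b→[0]}
  3. unlink(b)  ⇒  .F..............  {a→[1]}
  4. unlink(a)  ⇒  ................  {}
  5. create(d)  ⇒  F...............  {d→[0]}
  6. create(b)  ⇒  FF..............  {b→[1]; d→[0]}
  7. create(a)  ⇒  FFF.............  {a→[2]; b→[1]; d→[0]}
  8. unlink(d)  ⇒  .FF.............  {a→[2]; b→[1]}
  9. unlink(a)  ⇒  .F..............  {b→[1]}
  10. create(a)  ⇒  FF..............  {a→[0]; b→[1]}
  11. append(a, 3)  ⇒  FFFFF...........  {a→[0, 2, 3, 4]; b→[1]}
  12. create(d)  ⇒  FFFFFF..........  {a→[0, 2, 3, 4]; b→[1]; d→[5]}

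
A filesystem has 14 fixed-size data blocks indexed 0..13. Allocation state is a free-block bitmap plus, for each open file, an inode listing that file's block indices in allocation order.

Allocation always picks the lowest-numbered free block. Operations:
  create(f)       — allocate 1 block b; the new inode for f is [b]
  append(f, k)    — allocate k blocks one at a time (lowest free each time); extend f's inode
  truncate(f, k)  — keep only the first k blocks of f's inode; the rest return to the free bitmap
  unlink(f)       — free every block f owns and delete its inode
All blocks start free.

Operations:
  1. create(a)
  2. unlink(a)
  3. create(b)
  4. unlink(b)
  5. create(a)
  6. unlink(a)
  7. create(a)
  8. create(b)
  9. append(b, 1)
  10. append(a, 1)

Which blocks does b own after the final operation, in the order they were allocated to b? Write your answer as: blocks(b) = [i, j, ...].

after create(a) → a:[0]  free=[F.............]
after unlink(a) →   free=[..............]
after create(b) → b:[0]  free=[F.............]
after unlink(b) →   free=[..............]
after create(a) → a:[0]  free=[F.............]
after unlink(a) →   free=[..............]
after create(a) → a:[0]  free=[F.............]
after create(b) → a:[0], b:[1]  free=[FF............]
after append(b, 1) → a:[0], b:[1, 2]  free=[FFF...........]
after append(a, 1) → a:[0, 3], b:[1, 2]  free=[FFFF..........]

blocks(b) = [1, 2]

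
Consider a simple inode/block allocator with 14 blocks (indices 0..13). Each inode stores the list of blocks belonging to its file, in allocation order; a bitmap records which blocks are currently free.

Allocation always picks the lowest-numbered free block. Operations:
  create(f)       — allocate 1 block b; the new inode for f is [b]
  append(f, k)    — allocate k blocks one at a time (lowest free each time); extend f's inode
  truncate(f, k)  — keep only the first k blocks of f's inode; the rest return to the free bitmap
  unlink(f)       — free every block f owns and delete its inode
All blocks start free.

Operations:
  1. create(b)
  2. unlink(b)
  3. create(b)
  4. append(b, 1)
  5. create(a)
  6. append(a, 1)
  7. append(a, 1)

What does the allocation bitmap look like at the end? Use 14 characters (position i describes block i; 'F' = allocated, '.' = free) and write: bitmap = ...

bitmap = FFFFF.........

[1] create(b) — b=0 (map F.............)
[2] unlink(b) —  (map ..............)
[3] create(b) — b=0 (map F.............)
[4] append(b, 1) — b=0,1 (map FF............)
[5] create(a) — a=2 b=0,1 (map FFF...........)
[6] append(a, 1) — a=2,3 b=0,1 (map FFFF..........)
[7] append(a, 1) — a=2,3,4 b=0,1 (map FFFFF.........)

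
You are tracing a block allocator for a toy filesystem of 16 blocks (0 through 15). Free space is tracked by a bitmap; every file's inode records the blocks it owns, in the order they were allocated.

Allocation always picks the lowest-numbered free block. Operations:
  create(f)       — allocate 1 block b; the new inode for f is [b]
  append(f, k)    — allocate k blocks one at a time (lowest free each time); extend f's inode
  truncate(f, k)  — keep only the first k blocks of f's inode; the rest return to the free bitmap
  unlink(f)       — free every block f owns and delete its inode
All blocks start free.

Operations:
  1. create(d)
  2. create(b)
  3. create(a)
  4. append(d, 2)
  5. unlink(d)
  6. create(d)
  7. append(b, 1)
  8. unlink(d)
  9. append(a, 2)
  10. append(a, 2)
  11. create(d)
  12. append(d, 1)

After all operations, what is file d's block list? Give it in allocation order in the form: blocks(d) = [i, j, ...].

[1] create(d) — d=0 (map F...............)
[2] create(b) — b=1 d=0 (map FF..............)
[3] create(a) — a=2 b=1 d=0 (map FFF.............)
[4] append(d, 2) — a=2 b=1 d=0,3,4 (map FFFFF...........)
[5] unlink(d) — a=2 b=1 (map .FF.............)
[6] create(d) — a=2 b=1 d=0 (map FFF.............)
[7] append(b, 1) — a=2 b=1,3 d=0 (map FFFF............)
[8] unlink(d) — a=2 b=1,3 (map .FFF............)
[9] append(a, 2) — a=2,0,4 b=1,3 (map FFFFF...........)
[10] append(a, 2) — a=2,0,4,5,6 b=1,3 (map FFFFFFF.........)
[11] create(d) — a=2,0,4,5,6 b=1,3 d=7 (map FFFFFFFF........)
[12] append(d, 1) — a=2,0,4,5,6 b=1,3 d=7,8 (map FFFFFFFFF.......)

blocks(d) = [7, 8]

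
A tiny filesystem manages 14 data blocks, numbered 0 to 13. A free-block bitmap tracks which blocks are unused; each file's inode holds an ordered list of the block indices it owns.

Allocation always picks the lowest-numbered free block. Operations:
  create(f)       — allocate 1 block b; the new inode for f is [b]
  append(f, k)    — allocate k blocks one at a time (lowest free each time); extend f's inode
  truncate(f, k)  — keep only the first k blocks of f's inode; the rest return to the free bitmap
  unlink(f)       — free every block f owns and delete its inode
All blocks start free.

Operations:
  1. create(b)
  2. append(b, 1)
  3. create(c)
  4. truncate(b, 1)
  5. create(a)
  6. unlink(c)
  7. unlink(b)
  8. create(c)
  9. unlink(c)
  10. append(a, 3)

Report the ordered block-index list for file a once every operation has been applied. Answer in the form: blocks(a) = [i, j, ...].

blocks(a) = [1, 0, 2, 3]

after create(b) → b:[0]  free=[F.............]
after append(b, 1) → b:[0, 1]  free=[FF............]
after create(c) → b:[0, 1], c:[2]  free=[FFF...........]
after truncate(b, 1) → b:[0], c:[2]  free=[F.F...........]
after create(a) → a:[1], b:[0], c:[2]  free=[FFF...........]
after unlink(c) → a:[1], b:[0]  free=[FF............]
after unlink(b) → a:[1]  free=[.F............]
after create(c) → a:[1], c:[0]  free=[FF............]
after unlink(c) → a:[1]  free=[.F............]
after append(a, 3) → a:[1, 0, 2, 3]  free=[FFFF..........]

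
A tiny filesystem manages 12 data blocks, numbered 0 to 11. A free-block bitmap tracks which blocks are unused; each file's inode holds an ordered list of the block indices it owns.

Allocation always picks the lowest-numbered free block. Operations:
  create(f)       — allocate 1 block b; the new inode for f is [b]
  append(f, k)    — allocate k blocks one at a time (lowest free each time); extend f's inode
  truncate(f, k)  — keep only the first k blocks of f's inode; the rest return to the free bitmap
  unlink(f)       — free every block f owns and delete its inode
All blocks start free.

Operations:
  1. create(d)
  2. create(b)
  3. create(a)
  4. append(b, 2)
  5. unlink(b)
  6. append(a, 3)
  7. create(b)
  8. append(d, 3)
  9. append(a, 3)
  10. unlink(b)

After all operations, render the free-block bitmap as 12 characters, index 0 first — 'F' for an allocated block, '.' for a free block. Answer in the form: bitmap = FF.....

  1. create(d)  ⇒  F...........  {d→[0]}
  2. create(b)  ⇒  FF..........  {b→[1]; d→[0]}
  3. create(a)  ⇒  FFF.........  {a→[2]; b→[1]; d→[0]}
  4. append(b, 2)  ⇒  FFFFF.......  {a→[2]; b→[1, 3, 4]; d→[0]}
  5. unlink(b)  ⇒  F.F.........  {a→[2]; d→[0]}
  6. append(a, 3)  ⇒  FFFFF.......  {a→[2, 1, 3, 4]; d→[0]}
  7. create(b)  ⇒  FFFFFF......  {a→[2, 1, 3, 4]; b→[5]; d→[0]}
  8. append(d, 3)  ⇒  FFFFFFFFF...  {a→[2, 1, 3, 4]; b→[5]; d→[0, 6, 7, 8]}
  9. append(a, 3)  ⇒  FFFFFFFFFFFF  {a→[2, 1, 3, 4, 9, 10, 11]; b→[5]; d→[0, 6, 7, 8]}
  10. unlink(b)  ⇒  FFFFF.FFFFFF  {a→[2, 1, 3, 4, 9, 10, 11]; d→[0, 6, 7, 8]}

bitmap = FFFFF.FFFFFF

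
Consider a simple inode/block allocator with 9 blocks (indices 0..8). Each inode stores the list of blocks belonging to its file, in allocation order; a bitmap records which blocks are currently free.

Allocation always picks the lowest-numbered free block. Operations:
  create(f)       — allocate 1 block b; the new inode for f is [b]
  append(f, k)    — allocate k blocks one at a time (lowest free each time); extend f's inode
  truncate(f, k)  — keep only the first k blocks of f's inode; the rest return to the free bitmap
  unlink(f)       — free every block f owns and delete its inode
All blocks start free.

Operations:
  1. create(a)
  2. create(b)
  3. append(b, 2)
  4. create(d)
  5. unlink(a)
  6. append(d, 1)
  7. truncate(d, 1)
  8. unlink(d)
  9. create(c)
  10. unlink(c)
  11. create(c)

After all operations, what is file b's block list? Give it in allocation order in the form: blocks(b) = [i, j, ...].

create(a): bitmap=F........ | a=[0]
create(b): bitmap=FF....... | a=[0] b=[1]
append(b, 2): bitmap=FFFF..... | a=[0] b=[1, 2, 3]
create(d): bitmap=FFFFF.... | a=[0] b=[1, 2, 3] d=[4]
unlink(a): bitmap=.FFFF.... | b=[1, 2, 3] d=[4]
append(d, 1): bitmap=FFFFF.... | b=[1, 2, 3] d=[4, 0]
truncate(d, 1): bitmap=.FFFF.... | b=[1, 2, 3] d=[4]
unlink(d): bitmap=.FFF..... | b=[1, 2, 3]
create(c): bitmap=FFFF..... | b=[1, 2, 3] c=[0]
unlink(c): bitmap=.FFF..... | b=[1, 2, 3]
create(c): bitmap=FFFF..... | b=[1, 2, 3] c=[0]

blocks(b) = [1, 2, 3]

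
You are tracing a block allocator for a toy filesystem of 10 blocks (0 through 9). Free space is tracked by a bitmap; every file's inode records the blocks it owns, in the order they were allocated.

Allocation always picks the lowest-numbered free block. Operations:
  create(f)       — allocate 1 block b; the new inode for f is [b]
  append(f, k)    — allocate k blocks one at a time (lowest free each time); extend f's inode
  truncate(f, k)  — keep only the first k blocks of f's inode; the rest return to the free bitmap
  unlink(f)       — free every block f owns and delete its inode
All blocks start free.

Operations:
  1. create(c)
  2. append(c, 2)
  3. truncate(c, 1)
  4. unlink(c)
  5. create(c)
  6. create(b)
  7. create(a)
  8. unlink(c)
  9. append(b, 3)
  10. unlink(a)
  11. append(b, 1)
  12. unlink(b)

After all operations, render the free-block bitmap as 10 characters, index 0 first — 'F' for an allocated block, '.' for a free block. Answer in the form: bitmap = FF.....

  1. create(c)  ⇒  F.........  {c→[0]}
  2. append(c, 2)  ⇒  FFF.......  {c→[0, 1, 2]}
  3. truncate(c, 1)  ⇒  F.........  {c→[0]}
  4. unlink(c)  ⇒  ..........  {}
  5. create(c)  ⇒  F.........  {c→[0]}
  6. create(b)  ⇒  FF........  {b→[1]; c→[0]}
  7. create(a)  ⇒  FFF.......  {a→[2]; b→[1]; c→[0]}
  8. unlink(c)  ⇒  .FF.......  {a→[2]; b→[1]}
  9. append(b, 3)  ⇒  FFFFF.....  {a→[2]; b→[1, 0, 3, 4]}
  10. unlink(a)  ⇒  FF.FF.....  {b→[1, 0, 3, 4]}
  11. append(b, 1)  ⇒  FFFFF.....  {b→[1, 0, 3, 4, 2]}
  12. unlink(b)  ⇒  ..........  {}

bitmap = ..........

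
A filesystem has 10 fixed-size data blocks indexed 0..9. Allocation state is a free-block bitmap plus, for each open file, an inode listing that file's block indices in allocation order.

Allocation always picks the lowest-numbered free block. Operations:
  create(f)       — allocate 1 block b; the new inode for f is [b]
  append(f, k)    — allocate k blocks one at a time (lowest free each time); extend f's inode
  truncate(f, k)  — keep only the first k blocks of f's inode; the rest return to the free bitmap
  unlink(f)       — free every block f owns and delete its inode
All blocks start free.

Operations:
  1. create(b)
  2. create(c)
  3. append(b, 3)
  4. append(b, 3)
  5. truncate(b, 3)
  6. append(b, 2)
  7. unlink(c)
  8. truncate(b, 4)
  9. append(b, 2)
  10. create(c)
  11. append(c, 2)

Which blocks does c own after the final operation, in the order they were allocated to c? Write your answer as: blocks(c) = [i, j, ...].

[1] create(b) — b=0 (map F.........)
[2] create(c) — b=0 c=1 (map FF........)
[3] append(b, 3) — b=0,2,3,4 c=1 (map FFFFF.....)
[4] append(b, 3) — b=0,2,3,4,5,6,7 c=1 (map FFFFFFFF..)
[5] truncate(b, 3) — b=0,2,3 c=1 (map FFFF......)
[6] append(b, 2) — b=0,2,3,4,5 c=1 (map FFFFFF....)
[7] unlink(c) — b=0,2,3,4,5 (map F.FFFF....)
[8] truncate(b, 4) — b=0,2,3,4 (map F.FFF.....)
[9] append(b, 2) — b=0,2,3,4,1,5 (map FFFFFF....)
[10] create(c) — b=0,2,3,4,1,5 c=6 (map FFFFFFF...)
[11] append(c, 2) — b=0,2,3,4,1,5 c=6,7,8 (map FFFFFFFFF.)

blocks(c) = [6, 7, 8]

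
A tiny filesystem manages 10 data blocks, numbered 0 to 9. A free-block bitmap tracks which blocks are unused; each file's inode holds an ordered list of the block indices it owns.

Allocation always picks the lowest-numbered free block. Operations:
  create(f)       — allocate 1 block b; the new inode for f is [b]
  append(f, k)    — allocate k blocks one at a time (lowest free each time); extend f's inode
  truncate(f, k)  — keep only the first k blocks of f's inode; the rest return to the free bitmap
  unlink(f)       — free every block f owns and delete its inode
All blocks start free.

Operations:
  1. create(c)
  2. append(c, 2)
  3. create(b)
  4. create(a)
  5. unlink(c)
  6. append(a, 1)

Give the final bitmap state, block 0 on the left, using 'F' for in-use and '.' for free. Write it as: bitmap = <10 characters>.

bitmap = F..FF.....

  1. create(c)  ⇒  F.........  {c→[0]}
  2. append(c, 2)  ⇒  FFF.......  {c→[0, 1, 2]}
  3. create(b)  ⇒  FFFF......  {b→[3]; c→[0, 1, 2]}
  4. create(a)  ⇒  FFFFF.....  {a→[4]; b→[3]; c→[0, 1, 2]}
  5. unlink(c)  ⇒  ...FF.....  {a→[4]; b→[3]}
  6. append(a, 1)  ⇒  F..FF.....  {a→[4, 0]; b→[3]}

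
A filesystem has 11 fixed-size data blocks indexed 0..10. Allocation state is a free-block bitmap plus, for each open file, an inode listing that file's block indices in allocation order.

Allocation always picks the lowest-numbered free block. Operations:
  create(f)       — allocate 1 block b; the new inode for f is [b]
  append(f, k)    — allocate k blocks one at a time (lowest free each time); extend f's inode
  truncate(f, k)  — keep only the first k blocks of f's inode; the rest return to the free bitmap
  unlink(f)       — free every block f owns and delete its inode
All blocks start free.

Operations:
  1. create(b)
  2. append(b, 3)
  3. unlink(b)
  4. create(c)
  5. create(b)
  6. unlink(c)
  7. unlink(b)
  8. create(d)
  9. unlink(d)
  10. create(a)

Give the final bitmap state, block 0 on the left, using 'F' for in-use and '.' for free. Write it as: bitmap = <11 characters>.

after create(b) → b:[0]  free=[F..........]
after append(b, 3) → b:[0, 1, 2, 3]  free=[FFFF.......]
after unlink(b) →   free=[...........]
after create(c) → c:[0]  free=[F..........]
after create(b) → b:[1], c:[0]  free=[FF.........]
after unlink(c) → b:[1]  free=[.F.........]
after unlink(b) →   free=[...........]
after create(d) → d:[0]  free=[F..........]
after unlink(d) →   free=[...........]
after create(a) → a:[0]  free=[F..........]

bitmap = F..........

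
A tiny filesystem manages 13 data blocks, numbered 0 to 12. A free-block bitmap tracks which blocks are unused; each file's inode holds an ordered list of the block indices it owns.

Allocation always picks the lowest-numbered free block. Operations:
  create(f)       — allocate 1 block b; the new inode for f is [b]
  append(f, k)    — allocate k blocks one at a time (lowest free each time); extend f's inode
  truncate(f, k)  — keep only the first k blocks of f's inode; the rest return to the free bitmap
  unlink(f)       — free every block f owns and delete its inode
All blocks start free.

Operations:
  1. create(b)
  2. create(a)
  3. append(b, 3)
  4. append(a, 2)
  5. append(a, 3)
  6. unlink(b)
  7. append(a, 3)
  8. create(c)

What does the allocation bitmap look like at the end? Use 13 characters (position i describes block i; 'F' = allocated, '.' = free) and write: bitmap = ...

create(b): bitmap=F............ | b=[0]
create(a): bitmap=FF........... | a=[1] b=[0]
append(b, 3): bitmap=FFFFF........ | a=[1] b=[0, 2, 3, 4]
append(a, 2): bitmap=FFFFFFF...... | a=[1, 5, 6] b=[0, 2, 3, 4]
append(a, 3): bitmap=FFFFFFFFFF... | a=[1, 5, 6, 7, 8, 9] b=[0, 2, 3, 4]
unlink(b): bitmap=.F...FFFFF... | a=[1, 5, 6, 7, 8, 9]
append(a, 3): bitmap=FFFF.FFFFF... | a=[1, 5, 6, 7, 8, 9, 0, 2, 3]
create(c): bitmap=FFFFFFFFFF... | a=[1, 5, 6, 7, 8, 9, 0, 2, 3] c=[4]

bitmap = FFFFFFFFFF...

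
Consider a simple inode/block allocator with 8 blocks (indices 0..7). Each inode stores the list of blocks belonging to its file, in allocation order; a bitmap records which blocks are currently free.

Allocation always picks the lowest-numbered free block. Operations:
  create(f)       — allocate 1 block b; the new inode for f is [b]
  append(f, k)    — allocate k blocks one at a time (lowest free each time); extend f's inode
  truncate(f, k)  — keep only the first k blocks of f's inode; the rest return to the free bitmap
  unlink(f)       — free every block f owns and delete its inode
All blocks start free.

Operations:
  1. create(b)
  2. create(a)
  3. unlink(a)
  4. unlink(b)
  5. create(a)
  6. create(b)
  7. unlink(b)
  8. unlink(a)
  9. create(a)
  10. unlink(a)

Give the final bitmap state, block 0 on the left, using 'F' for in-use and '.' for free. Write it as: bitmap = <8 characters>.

create(b): bitmap=F....... | b=[0]
create(a): bitmap=FF...... | a=[1] b=[0]
unlink(a): bitmap=F....... | b=[0]
unlink(b): bitmap=........ | 
create(a): bitmap=F....... | a=[0]
create(b): bitmap=FF...... | a=[0] b=[1]
unlink(b): bitmap=F....... | a=[0]
unlink(a): bitmap=........ | 
create(a): bitmap=F....... | a=[0]
unlink(a): bitmap=........ | 

bitmap = ........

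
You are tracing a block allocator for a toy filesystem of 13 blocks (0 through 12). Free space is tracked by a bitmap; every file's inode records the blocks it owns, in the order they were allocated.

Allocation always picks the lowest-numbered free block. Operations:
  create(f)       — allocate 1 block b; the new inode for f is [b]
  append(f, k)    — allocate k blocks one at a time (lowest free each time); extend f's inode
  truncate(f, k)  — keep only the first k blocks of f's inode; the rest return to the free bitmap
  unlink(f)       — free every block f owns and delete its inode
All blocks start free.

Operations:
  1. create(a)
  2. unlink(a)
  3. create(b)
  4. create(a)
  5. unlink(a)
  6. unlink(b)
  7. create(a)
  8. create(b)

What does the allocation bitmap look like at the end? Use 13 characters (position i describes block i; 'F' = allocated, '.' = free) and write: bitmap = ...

bitmap = FF...........

[1] create(a) — a=0 (map F............)
[2] unlink(a) —  (map .............)
[3] create(b) — b=0 (map F............)
[4] create(a) — a=1 b=0 (map FF...........)
[5] unlink(a) — b=0 (map F............)
[6] unlink(b) —  (map .............)
[7] create(a) — a=0 (map F............)
[8] create(b) — a=0 b=1 (map FF...........)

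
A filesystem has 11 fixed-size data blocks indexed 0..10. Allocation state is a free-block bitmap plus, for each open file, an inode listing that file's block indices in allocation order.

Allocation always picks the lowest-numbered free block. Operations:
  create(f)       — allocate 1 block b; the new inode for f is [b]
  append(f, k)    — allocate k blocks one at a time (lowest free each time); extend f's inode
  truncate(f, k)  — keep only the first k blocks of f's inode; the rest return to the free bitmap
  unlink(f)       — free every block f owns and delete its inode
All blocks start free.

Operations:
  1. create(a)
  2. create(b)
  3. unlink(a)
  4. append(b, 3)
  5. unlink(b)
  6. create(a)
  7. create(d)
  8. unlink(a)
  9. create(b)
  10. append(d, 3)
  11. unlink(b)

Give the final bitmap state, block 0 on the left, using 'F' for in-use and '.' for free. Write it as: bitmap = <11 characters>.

create(a): bitmap=F.......... | a=[0]
create(b): bitmap=FF......... | a=[0] b=[1]
unlink(a): bitmap=.F......... | b=[1]
append(b, 3): bitmap=FFFF....... | b=[1, 0, 2, 3]
unlink(b): bitmap=........... | 
create(a): bitmap=F.......... | a=[0]
create(d): bitmap=FF......... | a=[0] d=[1]
unlink(a): bitmap=.F......... | d=[1]
create(b): bitmap=FF......... | b=[0] d=[1]
append(d, 3): bitmap=FFFFF...... | b=[0] d=[1, 2, 3, 4]
unlink(b): bitmap=.FFFF...... | d=[1, 2, 3, 4]

bitmap = .FFFF......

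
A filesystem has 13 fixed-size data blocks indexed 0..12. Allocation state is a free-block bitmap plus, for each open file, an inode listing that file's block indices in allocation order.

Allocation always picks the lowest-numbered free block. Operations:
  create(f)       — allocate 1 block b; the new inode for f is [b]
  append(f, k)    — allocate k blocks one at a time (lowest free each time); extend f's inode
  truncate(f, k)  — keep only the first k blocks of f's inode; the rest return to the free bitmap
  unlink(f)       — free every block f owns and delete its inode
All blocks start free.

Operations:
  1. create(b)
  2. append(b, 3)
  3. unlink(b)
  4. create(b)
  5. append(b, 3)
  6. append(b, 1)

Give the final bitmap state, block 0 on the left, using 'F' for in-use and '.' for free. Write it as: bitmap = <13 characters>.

bitmap = FFFFF........

create(b): bitmap=F............ | b=[0]
append(b, 3): bitmap=FFFF......... | b=[0, 1, 2, 3]
unlink(b): bitmap=............. | 
create(b): bitmap=F............ | b=[0]
append(b, 3): bitmap=FFFF......... | b=[0, 1, 2, 3]
append(b, 1): bitmap=FFFFF........ | b=[0, 1, 2, 3, 4]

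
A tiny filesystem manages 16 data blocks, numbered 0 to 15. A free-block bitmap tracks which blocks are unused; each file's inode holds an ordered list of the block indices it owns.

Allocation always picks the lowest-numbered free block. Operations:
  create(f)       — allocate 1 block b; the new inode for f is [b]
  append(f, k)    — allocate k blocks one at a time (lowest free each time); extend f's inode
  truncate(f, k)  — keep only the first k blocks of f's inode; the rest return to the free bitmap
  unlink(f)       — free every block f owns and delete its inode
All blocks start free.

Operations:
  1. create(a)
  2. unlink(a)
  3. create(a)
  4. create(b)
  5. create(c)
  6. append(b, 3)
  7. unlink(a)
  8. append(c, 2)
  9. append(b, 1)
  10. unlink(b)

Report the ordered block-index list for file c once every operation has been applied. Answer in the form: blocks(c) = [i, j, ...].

blocks(c) = [2, 0, 6]

[1] create(a) — a=0 (map F...............)
[2] unlink(a) —  (map ................)
[3] create(a) — a=0 (map F...............)
[4] create(b) — a=0 b=1 (map FF..............)
[5] create(c) — a=0 b=1 c=2 (map FFF.............)
[6] append(b, 3) — a=0 b=1,3,4,5 c=2 (map FFFFFF..........)
[7] unlink(a) — b=1,3,4,5 c=2 (map .FFFFF..........)
[8] append(c, 2) — b=1,3,4,5 c=2,0,6 (map FFFFFFF.........)
[9] append(b, 1) — b=1,3,4,5,7 c=2,0,6 (map FFFFFFFF........)
[10] unlink(b) — c=2,0,6 (map F.F...F.........)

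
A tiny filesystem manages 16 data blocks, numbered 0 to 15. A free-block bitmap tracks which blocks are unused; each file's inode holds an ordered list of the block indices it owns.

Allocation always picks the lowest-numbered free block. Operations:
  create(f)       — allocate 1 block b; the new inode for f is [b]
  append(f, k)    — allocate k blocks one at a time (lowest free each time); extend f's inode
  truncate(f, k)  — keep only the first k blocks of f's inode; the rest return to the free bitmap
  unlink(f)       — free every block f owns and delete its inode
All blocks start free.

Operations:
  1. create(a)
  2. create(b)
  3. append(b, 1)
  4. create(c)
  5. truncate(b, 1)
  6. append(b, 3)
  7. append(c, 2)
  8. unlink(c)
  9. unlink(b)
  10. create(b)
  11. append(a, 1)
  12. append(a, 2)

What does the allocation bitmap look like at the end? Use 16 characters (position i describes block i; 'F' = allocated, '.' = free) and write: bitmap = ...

bitmap = FFFFF...........

create(a): bitmap=F............... | a=[0]
create(b): bitmap=FF.............. | a=[0] b=[1]
append(b, 1): bitmap=FFF............. | a=[0] b=[1, 2]
create(c): bitmap=FFFF............ | a=[0] b=[1, 2] c=[3]
truncate(b, 1): bitmap=FF.F............ | a=[0] b=[1] c=[3]
append(b, 3): bitmap=FFFFFF.......... | a=[0] b=[1, 2, 4, 5] c=[3]
append(c, 2): bitmap=FFFFFFFF........ | a=[0] b=[1, 2, 4, 5] c=[3, 6, 7]
unlink(c): bitmap=FFF.FF.......... | a=[0] b=[1, 2, 4, 5]
unlink(b): bitmap=F............... | a=[0]
create(b): bitmap=FF.............. | a=[0] b=[1]
append(a, 1): bitmap=FFF............. | a=[0, 2] b=[1]
append(a, 2): bitmap=FFFFF........... | a=[0, 2, 3, 4] b=[1]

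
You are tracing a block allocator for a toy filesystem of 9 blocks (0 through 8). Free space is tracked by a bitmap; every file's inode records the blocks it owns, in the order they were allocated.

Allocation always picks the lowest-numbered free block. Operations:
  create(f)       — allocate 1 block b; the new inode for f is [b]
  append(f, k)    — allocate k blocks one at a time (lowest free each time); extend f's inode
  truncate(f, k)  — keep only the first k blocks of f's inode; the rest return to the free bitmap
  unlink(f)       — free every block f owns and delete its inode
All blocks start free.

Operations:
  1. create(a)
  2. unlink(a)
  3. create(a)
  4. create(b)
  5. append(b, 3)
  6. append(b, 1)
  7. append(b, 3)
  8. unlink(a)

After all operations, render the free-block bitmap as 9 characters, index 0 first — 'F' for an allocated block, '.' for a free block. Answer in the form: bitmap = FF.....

bitmap = .FFFFFFFF

[1] create(a) — a=0 (map F........)
[2] unlink(a) —  (map .........)
[3] create(a) — a=0 (map F........)
[4] create(b) — a=0 b=1 (map FF.......)
[5] append(b, 3) — a=0 b=1,2,3,4 (map FFFFF....)
[6] append(b, 1) — a=0 b=1,2,3,4,5 (map FFFFFF...)
[7] append(b, 3) — a=0 b=1,2,3,4,5,6,7,8 (map FFFFFFFFF)
[8] unlink(a) — b=1,2,3,4,5,6,7,8 (map .FFFFFFFF)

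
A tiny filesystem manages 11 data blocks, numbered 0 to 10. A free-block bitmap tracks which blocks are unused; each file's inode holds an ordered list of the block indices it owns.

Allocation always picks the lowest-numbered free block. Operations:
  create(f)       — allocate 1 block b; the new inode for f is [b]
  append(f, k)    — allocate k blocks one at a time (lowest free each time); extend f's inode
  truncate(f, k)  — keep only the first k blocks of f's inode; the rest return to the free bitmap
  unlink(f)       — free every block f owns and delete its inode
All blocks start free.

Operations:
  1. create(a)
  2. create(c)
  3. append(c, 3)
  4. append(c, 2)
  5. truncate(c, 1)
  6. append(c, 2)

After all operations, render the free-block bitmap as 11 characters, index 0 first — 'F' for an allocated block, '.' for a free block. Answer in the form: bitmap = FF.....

bitmap = FFFF.......

create(a): bitmap=F.......... | a=[0]
create(c): bitmap=FF......... | a=[0] c=[1]
append(c, 3): bitmap=FFFFF...... | a=[0] c=[1, 2, 3, 4]
append(c, 2): bitmap=FFFFFFF.... | a=[0] c=[1, 2, 3, 4, 5, 6]
truncate(c, 1): bitmap=FF......... | a=[0] c=[1]
append(c, 2): bitmap=FFFF....... | a=[0] c=[1, 2, 3]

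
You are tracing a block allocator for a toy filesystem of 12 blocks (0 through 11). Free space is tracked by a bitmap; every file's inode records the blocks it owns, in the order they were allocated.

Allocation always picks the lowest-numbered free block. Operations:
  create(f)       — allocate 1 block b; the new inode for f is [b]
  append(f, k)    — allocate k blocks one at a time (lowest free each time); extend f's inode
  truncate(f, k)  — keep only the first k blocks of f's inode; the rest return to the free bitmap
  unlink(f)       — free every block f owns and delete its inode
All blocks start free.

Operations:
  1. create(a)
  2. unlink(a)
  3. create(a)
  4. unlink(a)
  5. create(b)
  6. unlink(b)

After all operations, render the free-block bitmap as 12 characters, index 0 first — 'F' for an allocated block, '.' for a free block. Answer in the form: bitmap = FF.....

create(a): bitmap=F........... | a=[0]
unlink(a): bitmap=............ | 
create(a): bitmap=F........... | a=[0]
unlink(a): bitmap=............ | 
create(b): bitmap=F........... | b=[0]
unlink(b): bitmap=............ | 

bitmap = ............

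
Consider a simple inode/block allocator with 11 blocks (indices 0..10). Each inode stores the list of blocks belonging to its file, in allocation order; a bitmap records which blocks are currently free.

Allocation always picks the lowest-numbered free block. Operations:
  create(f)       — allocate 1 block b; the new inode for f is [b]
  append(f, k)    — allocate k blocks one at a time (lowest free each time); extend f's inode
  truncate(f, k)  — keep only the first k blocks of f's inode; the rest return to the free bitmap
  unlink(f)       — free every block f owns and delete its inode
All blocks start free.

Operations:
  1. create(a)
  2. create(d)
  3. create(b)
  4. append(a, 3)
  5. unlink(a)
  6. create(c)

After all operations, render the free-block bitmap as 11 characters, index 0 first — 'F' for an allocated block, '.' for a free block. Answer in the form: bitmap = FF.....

after create(a) → a:[0]  free=[F..........]
after create(d) → a:[0], d:[1]  free=[FF.........]
after create(b) → a:[0], b:[2], d:[1]  free=[FFF........]
after append(a, 3) → a:[0, 3, 4, 5], b:[2], d:[1]  free=[FFFFFF.....]
after unlink(a) → b:[2], d:[1]  free=[.FF........]
after create(c) → b:[2], c:[0], d:[1]  free=[FFF........]

bitmap = FFF........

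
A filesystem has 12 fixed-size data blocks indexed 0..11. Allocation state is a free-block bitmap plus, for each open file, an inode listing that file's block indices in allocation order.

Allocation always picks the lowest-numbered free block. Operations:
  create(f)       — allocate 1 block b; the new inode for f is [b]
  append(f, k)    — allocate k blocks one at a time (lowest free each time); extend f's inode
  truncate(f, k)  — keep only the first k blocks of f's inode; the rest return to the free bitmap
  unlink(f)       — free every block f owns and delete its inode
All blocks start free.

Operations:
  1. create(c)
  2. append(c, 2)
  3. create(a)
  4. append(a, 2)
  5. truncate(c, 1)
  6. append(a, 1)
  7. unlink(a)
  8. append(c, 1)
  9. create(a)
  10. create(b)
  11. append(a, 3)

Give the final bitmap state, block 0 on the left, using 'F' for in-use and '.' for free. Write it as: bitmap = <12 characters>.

bitmap = FFFFFFF.....

  1. create(c)  ⇒  F...........  {c→[0]}
  2. append(c, 2)  ⇒  FFF.........  {c→[0, 1, 2]}
  3. create(a)  ⇒  FFFF........  {a→[3]; c→[0, 1, 2]}
  4. append(a, 2)  ⇒  FFFFFF......  {a→[3, 4, 5]; c→[0, 1, 2]}
  5. truncate(c, 1)  ⇒  F..FFF......  {a→[3, 4, 5]; c→[0]}
  6. append(a, 1)  ⇒  FF.FFF......  {a→[3, 4, 5, 1]; c→[0]}
  7. unlink(a)  ⇒  F...........  {c→[0]}
  8. append(c, 1)  ⇒  FF..........  {c→[0, 1]}
  9. create(a)  ⇒  FFF.........  {a→[2]; c→[0, 1]}
  10. create(b)  ⇒  FFFF........  {a→[2]; b→[3]; c→[0, 1]}
  11. append(a, 3)  ⇒  FFFFFFF.....  {a→[2, 4, 5, 6]; b→[3]; c→[0, 1]}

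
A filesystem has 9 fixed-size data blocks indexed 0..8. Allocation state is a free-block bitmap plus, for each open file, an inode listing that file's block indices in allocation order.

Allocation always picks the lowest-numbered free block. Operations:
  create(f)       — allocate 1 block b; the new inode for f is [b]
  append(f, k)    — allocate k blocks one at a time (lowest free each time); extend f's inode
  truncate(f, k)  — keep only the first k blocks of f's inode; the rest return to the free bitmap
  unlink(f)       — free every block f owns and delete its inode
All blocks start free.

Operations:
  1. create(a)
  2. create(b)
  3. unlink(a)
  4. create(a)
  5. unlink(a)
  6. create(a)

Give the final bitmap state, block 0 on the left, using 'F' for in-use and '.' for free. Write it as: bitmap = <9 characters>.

after create(a) → a:[0]  free=[F........]
after create(b) → a:[0], b:[1]  free=[FF.......]
after unlink(a) → b:[1]  free=[.F.......]
after create(a) → a:[0], b:[1]  free=[FF.......]
after unlink(a) → b:[1]  free=[.F.......]
after create(a) → a:[0], b:[1]  free=[FF.......]

bitmap = FF.......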